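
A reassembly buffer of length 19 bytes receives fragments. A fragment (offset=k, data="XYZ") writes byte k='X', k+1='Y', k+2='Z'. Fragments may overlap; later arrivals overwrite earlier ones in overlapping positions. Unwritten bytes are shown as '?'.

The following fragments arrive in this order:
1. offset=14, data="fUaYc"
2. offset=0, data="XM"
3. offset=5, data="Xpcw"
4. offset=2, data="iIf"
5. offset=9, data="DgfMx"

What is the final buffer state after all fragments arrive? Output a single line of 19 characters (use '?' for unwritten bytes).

Fragment 1: offset=14 data="fUaYc" -> buffer=??????????????fUaYc
Fragment 2: offset=0 data="XM" -> buffer=XM????????????fUaYc
Fragment 3: offset=5 data="Xpcw" -> buffer=XM???Xpcw?????fUaYc
Fragment 4: offset=2 data="iIf" -> buffer=XMiIfXpcw?????fUaYc
Fragment 5: offset=9 data="DgfMx" -> buffer=XMiIfXpcwDgfMxfUaYc

Answer: XMiIfXpcwDgfMxfUaYc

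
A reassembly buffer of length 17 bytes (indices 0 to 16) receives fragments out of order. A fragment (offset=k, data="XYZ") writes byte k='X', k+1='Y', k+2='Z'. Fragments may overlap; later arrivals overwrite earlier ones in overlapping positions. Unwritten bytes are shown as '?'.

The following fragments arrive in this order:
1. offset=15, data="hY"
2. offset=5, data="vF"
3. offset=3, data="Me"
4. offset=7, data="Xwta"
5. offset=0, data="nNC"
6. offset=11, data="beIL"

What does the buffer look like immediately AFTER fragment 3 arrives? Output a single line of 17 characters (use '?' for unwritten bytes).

Answer: ???MevF????????hY

Derivation:
Fragment 1: offset=15 data="hY" -> buffer=???????????????hY
Fragment 2: offset=5 data="vF" -> buffer=?????vF????????hY
Fragment 3: offset=3 data="Me" -> buffer=???MevF????????hY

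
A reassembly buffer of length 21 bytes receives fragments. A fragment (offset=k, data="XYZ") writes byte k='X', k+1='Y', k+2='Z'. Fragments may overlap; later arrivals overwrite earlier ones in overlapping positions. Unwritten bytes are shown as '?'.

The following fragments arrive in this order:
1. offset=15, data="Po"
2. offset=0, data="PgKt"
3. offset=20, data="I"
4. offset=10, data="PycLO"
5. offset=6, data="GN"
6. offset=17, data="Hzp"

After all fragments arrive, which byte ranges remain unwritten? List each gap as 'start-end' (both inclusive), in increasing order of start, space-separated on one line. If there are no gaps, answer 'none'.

Fragment 1: offset=15 len=2
Fragment 2: offset=0 len=4
Fragment 3: offset=20 len=1
Fragment 4: offset=10 len=5
Fragment 5: offset=6 len=2
Fragment 6: offset=17 len=3
Gaps: 4-5 8-9

Answer: 4-5 8-9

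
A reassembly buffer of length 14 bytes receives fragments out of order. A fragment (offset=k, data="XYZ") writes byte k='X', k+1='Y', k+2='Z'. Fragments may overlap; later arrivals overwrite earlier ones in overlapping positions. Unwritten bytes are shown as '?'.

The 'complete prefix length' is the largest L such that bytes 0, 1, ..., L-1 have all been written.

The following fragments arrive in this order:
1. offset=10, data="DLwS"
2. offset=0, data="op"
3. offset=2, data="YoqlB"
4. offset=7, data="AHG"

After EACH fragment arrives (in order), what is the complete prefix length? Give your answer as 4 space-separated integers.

Fragment 1: offset=10 data="DLwS" -> buffer=??????????DLwS -> prefix_len=0
Fragment 2: offset=0 data="op" -> buffer=op????????DLwS -> prefix_len=2
Fragment 3: offset=2 data="YoqlB" -> buffer=opYoqlB???DLwS -> prefix_len=7
Fragment 4: offset=7 data="AHG" -> buffer=opYoqlBAHGDLwS -> prefix_len=14

Answer: 0 2 7 14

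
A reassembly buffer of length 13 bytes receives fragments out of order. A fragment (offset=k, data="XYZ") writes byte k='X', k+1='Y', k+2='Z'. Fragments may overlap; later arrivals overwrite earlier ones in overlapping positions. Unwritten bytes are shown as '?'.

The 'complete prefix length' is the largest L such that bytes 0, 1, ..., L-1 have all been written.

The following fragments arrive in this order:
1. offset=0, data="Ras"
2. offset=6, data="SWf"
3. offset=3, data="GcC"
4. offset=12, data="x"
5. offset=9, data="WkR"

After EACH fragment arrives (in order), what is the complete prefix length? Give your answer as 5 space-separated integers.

Answer: 3 3 9 9 13

Derivation:
Fragment 1: offset=0 data="Ras" -> buffer=Ras?????????? -> prefix_len=3
Fragment 2: offset=6 data="SWf" -> buffer=Ras???SWf???? -> prefix_len=3
Fragment 3: offset=3 data="GcC" -> buffer=RasGcCSWf???? -> prefix_len=9
Fragment 4: offset=12 data="x" -> buffer=RasGcCSWf???x -> prefix_len=9
Fragment 5: offset=9 data="WkR" -> buffer=RasGcCSWfWkRx -> prefix_len=13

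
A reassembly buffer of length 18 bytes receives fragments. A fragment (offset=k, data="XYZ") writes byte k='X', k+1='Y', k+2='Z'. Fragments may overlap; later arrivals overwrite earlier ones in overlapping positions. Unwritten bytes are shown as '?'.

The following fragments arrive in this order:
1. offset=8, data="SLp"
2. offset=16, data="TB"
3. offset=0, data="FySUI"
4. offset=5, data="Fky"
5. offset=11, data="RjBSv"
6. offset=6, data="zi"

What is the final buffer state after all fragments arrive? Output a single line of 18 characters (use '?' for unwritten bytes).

Answer: FySUIFziSLpRjBSvTB

Derivation:
Fragment 1: offset=8 data="SLp" -> buffer=????????SLp???????
Fragment 2: offset=16 data="TB" -> buffer=????????SLp?????TB
Fragment 3: offset=0 data="FySUI" -> buffer=FySUI???SLp?????TB
Fragment 4: offset=5 data="Fky" -> buffer=FySUIFkySLp?????TB
Fragment 5: offset=11 data="RjBSv" -> buffer=FySUIFkySLpRjBSvTB
Fragment 6: offset=6 data="zi" -> buffer=FySUIFziSLpRjBSvTB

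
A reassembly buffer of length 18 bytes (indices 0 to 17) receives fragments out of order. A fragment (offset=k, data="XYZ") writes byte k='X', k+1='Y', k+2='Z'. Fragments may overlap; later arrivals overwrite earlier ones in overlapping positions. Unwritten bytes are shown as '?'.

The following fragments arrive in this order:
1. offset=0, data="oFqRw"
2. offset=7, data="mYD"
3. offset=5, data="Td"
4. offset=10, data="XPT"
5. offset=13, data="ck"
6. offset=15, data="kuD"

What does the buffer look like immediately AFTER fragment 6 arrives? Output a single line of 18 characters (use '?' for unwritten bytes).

Answer: oFqRwTdmYDXPTckkuD

Derivation:
Fragment 1: offset=0 data="oFqRw" -> buffer=oFqRw?????????????
Fragment 2: offset=7 data="mYD" -> buffer=oFqRw??mYD????????
Fragment 3: offset=5 data="Td" -> buffer=oFqRwTdmYD????????
Fragment 4: offset=10 data="XPT" -> buffer=oFqRwTdmYDXPT?????
Fragment 5: offset=13 data="ck" -> buffer=oFqRwTdmYDXPTck???
Fragment 6: offset=15 data="kuD" -> buffer=oFqRwTdmYDXPTckkuD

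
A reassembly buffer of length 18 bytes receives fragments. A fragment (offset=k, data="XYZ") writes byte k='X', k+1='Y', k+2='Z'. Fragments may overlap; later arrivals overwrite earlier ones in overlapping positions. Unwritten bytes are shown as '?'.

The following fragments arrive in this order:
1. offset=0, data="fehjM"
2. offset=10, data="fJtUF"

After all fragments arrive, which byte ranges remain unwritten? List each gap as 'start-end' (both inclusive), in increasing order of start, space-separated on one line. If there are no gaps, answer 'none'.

Answer: 5-9 15-17

Derivation:
Fragment 1: offset=0 len=5
Fragment 2: offset=10 len=5
Gaps: 5-9 15-17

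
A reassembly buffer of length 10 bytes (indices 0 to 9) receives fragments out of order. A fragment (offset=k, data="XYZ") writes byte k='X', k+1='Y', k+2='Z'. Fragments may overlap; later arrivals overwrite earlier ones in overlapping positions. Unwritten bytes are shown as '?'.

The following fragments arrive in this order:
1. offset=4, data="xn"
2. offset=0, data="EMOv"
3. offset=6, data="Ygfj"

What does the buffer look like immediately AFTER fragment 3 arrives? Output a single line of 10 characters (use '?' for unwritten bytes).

Fragment 1: offset=4 data="xn" -> buffer=????xn????
Fragment 2: offset=0 data="EMOv" -> buffer=EMOvxn????
Fragment 3: offset=6 data="Ygfj" -> buffer=EMOvxnYgfj

Answer: EMOvxnYgfj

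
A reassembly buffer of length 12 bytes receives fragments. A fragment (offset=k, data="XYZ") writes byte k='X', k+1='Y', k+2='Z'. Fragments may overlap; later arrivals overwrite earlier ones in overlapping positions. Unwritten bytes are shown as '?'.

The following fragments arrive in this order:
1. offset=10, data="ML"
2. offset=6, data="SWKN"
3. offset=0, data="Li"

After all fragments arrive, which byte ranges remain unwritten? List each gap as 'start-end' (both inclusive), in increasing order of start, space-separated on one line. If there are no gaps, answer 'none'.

Answer: 2-5

Derivation:
Fragment 1: offset=10 len=2
Fragment 2: offset=6 len=4
Fragment 3: offset=0 len=2
Gaps: 2-5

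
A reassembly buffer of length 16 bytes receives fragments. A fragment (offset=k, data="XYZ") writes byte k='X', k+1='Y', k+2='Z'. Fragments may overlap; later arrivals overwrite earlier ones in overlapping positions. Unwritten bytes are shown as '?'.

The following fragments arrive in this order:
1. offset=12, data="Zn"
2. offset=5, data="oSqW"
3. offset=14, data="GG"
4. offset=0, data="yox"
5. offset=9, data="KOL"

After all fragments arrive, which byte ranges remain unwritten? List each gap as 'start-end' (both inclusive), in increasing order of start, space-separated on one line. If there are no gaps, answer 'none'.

Answer: 3-4

Derivation:
Fragment 1: offset=12 len=2
Fragment 2: offset=5 len=4
Fragment 3: offset=14 len=2
Fragment 4: offset=0 len=3
Fragment 5: offset=9 len=3
Gaps: 3-4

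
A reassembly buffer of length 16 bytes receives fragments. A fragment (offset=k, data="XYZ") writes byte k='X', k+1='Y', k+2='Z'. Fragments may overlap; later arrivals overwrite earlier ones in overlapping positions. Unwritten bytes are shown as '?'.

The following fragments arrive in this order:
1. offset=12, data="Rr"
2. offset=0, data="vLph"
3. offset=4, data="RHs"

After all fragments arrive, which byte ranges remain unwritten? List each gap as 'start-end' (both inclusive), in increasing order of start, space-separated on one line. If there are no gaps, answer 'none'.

Fragment 1: offset=12 len=2
Fragment 2: offset=0 len=4
Fragment 3: offset=4 len=3
Gaps: 7-11 14-15

Answer: 7-11 14-15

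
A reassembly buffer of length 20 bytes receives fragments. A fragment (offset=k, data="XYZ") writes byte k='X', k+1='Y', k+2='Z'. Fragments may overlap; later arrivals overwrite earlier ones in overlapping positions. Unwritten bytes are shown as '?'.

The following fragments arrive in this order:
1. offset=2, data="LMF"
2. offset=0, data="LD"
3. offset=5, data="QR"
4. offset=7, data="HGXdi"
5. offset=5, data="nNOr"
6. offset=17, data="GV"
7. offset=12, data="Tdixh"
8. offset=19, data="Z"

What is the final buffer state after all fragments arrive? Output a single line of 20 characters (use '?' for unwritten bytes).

Answer: LDLMFnNOrXdiTdixhGVZ

Derivation:
Fragment 1: offset=2 data="LMF" -> buffer=??LMF???????????????
Fragment 2: offset=0 data="LD" -> buffer=LDLMF???????????????
Fragment 3: offset=5 data="QR" -> buffer=LDLMFQR?????????????
Fragment 4: offset=7 data="HGXdi" -> buffer=LDLMFQRHGXdi????????
Fragment 5: offset=5 data="nNOr" -> buffer=LDLMFnNOrXdi????????
Fragment 6: offset=17 data="GV" -> buffer=LDLMFnNOrXdi?????GV?
Fragment 7: offset=12 data="Tdixh" -> buffer=LDLMFnNOrXdiTdixhGV?
Fragment 8: offset=19 data="Z" -> buffer=LDLMFnNOrXdiTdixhGVZ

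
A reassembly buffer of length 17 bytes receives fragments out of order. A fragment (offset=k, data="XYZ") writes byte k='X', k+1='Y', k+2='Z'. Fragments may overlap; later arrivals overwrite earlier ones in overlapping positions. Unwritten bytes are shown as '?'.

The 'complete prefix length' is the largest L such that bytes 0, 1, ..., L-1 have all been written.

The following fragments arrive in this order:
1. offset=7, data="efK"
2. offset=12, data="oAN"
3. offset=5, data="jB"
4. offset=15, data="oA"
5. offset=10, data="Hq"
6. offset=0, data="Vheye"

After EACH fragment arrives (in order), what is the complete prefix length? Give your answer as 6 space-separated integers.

Fragment 1: offset=7 data="efK" -> buffer=???????efK??????? -> prefix_len=0
Fragment 2: offset=12 data="oAN" -> buffer=???????efK??oAN?? -> prefix_len=0
Fragment 3: offset=5 data="jB" -> buffer=?????jBefK??oAN?? -> prefix_len=0
Fragment 4: offset=15 data="oA" -> buffer=?????jBefK??oANoA -> prefix_len=0
Fragment 5: offset=10 data="Hq" -> buffer=?????jBefKHqoANoA -> prefix_len=0
Fragment 6: offset=0 data="Vheye" -> buffer=VheyejBefKHqoANoA -> prefix_len=17

Answer: 0 0 0 0 0 17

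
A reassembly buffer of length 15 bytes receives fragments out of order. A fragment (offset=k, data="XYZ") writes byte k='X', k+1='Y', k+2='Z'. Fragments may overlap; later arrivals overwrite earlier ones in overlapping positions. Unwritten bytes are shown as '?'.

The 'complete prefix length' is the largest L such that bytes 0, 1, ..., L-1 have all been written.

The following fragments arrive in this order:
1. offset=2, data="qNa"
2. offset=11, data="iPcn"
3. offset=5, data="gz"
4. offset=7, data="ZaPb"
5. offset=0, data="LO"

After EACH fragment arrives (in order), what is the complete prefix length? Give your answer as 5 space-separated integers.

Fragment 1: offset=2 data="qNa" -> buffer=??qNa?????????? -> prefix_len=0
Fragment 2: offset=11 data="iPcn" -> buffer=??qNa??????iPcn -> prefix_len=0
Fragment 3: offset=5 data="gz" -> buffer=??qNagz????iPcn -> prefix_len=0
Fragment 4: offset=7 data="ZaPb" -> buffer=??qNagzZaPbiPcn -> prefix_len=0
Fragment 5: offset=0 data="LO" -> buffer=LOqNagzZaPbiPcn -> prefix_len=15

Answer: 0 0 0 0 15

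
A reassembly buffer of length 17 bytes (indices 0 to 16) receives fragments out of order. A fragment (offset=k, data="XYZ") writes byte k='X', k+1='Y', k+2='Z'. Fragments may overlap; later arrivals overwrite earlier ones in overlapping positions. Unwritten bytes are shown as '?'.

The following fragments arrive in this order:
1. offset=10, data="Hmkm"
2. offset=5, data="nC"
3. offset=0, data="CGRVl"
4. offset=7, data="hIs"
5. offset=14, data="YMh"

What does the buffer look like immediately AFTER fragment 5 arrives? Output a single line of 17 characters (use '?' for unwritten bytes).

Fragment 1: offset=10 data="Hmkm" -> buffer=??????????Hmkm???
Fragment 2: offset=5 data="nC" -> buffer=?????nC???Hmkm???
Fragment 3: offset=0 data="CGRVl" -> buffer=CGRVlnC???Hmkm???
Fragment 4: offset=7 data="hIs" -> buffer=CGRVlnChIsHmkm???
Fragment 5: offset=14 data="YMh" -> buffer=CGRVlnChIsHmkmYMh

Answer: CGRVlnChIsHmkmYMh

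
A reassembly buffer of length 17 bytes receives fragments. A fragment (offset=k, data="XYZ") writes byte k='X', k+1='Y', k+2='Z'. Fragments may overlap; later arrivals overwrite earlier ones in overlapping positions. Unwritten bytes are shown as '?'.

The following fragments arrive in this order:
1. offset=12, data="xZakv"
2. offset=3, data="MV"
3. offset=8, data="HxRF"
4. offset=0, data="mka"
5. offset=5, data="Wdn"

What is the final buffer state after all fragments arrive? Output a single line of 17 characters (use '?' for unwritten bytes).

Answer: mkaMVWdnHxRFxZakv

Derivation:
Fragment 1: offset=12 data="xZakv" -> buffer=????????????xZakv
Fragment 2: offset=3 data="MV" -> buffer=???MV???????xZakv
Fragment 3: offset=8 data="HxRF" -> buffer=???MV???HxRFxZakv
Fragment 4: offset=0 data="mka" -> buffer=mkaMV???HxRFxZakv
Fragment 5: offset=5 data="Wdn" -> buffer=mkaMVWdnHxRFxZakv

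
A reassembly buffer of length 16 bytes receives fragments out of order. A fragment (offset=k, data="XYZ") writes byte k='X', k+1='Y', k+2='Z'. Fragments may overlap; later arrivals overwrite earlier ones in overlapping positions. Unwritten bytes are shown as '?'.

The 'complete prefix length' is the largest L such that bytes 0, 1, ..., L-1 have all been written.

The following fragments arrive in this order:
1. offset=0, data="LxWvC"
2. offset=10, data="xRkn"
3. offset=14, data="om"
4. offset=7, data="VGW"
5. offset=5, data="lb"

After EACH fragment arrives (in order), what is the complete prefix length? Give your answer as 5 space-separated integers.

Fragment 1: offset=0 data="LxWvC" -> buffer=LxWvC??????????? -> prefix_len=5
Fragment 2: offset=10 data="xRkn" -> buffer=LxWvC?????xRkn?? -> prefix_len=5
Fragment 3: offset=14 data="om" -> buffer=LxWvC?????xRknom -> prefix_len=5
Fragment 4: offset=7 data="VGW" -> buffer=LxWvC??VGWxRknom -> prefix_len=5
Fragment 5: offset=5 data="lb" -> buffer=LxWvClbVGWxRknom -> prefix_len=16

Answer: 5 5 5 5 16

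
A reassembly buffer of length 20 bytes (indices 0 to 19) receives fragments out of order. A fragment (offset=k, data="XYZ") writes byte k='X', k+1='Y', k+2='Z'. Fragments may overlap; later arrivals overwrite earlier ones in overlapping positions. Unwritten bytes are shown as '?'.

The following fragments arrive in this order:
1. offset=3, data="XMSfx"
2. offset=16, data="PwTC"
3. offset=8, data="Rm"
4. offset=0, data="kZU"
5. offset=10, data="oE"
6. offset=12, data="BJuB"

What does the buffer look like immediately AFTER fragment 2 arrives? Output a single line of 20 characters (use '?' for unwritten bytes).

Answer: ???XMSfx????????PwTC

Derivation:
Fragment 1: offset=3 data="XMSfx" -> buffer=???XMSfx????????????
Fragment 2: offset=16 data="PwTC" -> buffer=???XMSfx????????PwTC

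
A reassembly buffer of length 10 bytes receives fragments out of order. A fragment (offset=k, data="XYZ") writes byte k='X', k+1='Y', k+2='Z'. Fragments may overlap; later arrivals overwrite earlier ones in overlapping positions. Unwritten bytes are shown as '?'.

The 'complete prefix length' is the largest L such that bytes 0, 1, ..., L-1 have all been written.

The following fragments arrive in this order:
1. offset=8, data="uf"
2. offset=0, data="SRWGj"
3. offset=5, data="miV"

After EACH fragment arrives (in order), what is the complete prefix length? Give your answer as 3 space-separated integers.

Fragment 1: offset=8 data="uf" -> buffer=????????uf -> prefix_len=0
Fragment 2: offset=0 data="SRWGj" -> buffer=SRWGj???uf -> prefix_len=5
Fragment 3: offset=5 data="miV" -> buffer=SRWGjmiVuf -> prefix_len=10

Answer: 0 5 10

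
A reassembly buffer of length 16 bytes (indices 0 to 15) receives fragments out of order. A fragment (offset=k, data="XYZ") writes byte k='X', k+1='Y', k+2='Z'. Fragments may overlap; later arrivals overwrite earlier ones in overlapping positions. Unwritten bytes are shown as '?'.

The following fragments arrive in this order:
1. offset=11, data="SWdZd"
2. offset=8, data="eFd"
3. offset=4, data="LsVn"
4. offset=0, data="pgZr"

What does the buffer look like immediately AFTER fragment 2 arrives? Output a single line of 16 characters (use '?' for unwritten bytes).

Answer: ????????eFdSWdZd

Derivation:
Fragment 1: offset=11 data="SWdZd" -> buffer=???????????SWdZd
Fragment 2: offset=8 data="eFd" -> buffer=????????eFdSWdZd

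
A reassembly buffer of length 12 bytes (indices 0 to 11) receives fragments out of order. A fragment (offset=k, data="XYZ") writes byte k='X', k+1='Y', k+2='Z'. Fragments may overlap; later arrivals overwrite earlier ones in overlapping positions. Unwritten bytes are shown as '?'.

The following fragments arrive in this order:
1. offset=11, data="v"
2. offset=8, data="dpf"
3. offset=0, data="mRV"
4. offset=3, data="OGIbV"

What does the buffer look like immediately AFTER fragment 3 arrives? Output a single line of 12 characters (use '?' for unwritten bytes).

Answer: mRV?????dpfv

Derivation:
Fragment 1: offset=11 data="v" -> buffer=???????????v
Fragment 2: offset=8 data="dpf" -> buffer=????????dpfv
Fragment 3: offset=0 data="mRV" -> buffer=mRV?????dpfv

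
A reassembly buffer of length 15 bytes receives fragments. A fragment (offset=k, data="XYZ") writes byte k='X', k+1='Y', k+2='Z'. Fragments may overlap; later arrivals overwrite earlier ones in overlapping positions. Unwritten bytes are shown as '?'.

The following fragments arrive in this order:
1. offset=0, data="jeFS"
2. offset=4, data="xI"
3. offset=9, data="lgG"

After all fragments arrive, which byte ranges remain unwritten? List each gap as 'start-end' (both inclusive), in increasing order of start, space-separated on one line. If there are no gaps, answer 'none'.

Fragment 1: offset=0 len=4
Fragment 2: offset=4 len=2
Fragment 3: offset=9 len=3
Gaps: 6-8 12-14

Answer: 6-8 12-14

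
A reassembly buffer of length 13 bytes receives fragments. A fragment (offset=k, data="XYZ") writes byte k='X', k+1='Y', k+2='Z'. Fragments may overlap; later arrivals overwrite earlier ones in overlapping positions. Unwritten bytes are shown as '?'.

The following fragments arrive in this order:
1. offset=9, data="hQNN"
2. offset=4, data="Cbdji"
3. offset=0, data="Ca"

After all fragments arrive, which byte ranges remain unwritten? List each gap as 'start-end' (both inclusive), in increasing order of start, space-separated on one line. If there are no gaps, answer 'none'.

Fragment 1: offset=9 len=4
Fragment 2: offset=4 len=5
Fragment 3: offset=0 len=2
Gaps: 2-3

Answer: 2-3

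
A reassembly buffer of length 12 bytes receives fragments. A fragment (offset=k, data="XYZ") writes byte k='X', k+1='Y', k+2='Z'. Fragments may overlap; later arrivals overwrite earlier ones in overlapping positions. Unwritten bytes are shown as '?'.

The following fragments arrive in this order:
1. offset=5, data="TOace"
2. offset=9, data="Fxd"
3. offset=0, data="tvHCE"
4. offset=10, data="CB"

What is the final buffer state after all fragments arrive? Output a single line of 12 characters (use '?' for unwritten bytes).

Fragment 1: offset=5 data="TOace" -> buffer=?????TOace??
Fragment 2: offset=9 data="Fxd" -> buffer=?????TOacFxd
Fragment 3: offset=0 data="tvHCE" -> buffer=tvHCETOacFxd
Fragment 4: offset=10 data="CB" -> buffer=tvHCETOacFCB

Answer: tvHCETOacFCB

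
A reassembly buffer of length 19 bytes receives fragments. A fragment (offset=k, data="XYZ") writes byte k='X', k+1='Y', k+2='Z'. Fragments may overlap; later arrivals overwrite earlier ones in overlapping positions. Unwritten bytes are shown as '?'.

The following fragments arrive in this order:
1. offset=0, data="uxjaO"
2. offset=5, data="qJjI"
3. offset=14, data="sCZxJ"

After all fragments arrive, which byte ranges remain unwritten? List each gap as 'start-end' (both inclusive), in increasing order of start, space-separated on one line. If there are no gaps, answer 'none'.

Answer: 9-13

Derivation:
Fragment 1: offset=0 len=5
Fragment 2: offset=5 len=4
Fragment 3: offset=14 len=5
Gaps: 9-13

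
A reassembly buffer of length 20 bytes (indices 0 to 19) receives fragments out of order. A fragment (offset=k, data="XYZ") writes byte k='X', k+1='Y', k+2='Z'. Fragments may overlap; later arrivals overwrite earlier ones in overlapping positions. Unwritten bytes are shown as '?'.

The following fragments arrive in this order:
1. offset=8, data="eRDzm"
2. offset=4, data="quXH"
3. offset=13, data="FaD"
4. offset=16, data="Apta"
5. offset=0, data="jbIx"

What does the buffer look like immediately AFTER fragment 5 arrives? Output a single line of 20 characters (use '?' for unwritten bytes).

Answer: jbIxquXHeRDzmFaDApta

Derivation:
Fragment 1: offset=8 data="eRDzm" -> buffer=????????eRDzm???????
Fragment 2: offset=4 data="quXH" -> buffer=????quXHeRDzm???????
Fragment 3: offset=13 data="FaD" -> buffer=????quXHeRDzmFaD????
Fragment 4: offset=16 data="Apta" -> buffer=????quXHeRDzmFaDApta
Fragment 5: offset=0 data="jbIx" -> buffer=jbIxquXHeRDzmFaDApta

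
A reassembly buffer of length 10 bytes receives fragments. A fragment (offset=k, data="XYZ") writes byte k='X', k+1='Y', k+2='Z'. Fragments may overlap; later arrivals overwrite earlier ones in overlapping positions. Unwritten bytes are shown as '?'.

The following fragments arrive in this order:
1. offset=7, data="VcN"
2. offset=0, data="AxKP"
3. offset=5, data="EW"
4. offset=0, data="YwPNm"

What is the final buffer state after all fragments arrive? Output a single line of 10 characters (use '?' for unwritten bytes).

Fragment 1: offset=7 data="VcN" -> buffer=???????VcN
Fragment 2: offset=0 data="AxKP" -> buffer=AxKP???VcN
Fragment 3: offset=5 data="EW" -> buffer=AxKP?EWVcN
Fragment 4: offset=0 data="YwPNm" -> buffer=YwPNmEWVcN

Answer: YwPNmEWVcN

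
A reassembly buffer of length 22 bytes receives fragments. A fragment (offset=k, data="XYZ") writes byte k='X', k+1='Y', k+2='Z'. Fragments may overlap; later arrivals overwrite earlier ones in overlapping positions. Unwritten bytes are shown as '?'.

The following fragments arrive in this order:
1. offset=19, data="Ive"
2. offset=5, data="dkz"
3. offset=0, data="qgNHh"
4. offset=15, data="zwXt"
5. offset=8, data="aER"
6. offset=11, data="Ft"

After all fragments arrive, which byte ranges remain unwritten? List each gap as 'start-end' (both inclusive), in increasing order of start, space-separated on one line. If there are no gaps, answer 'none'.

Answer: 13-14

Derivation:
Fragment 1: offset=19 len=3
Fragment 2: offset=5 len=3
Fragment 3: offset=0 len=5
Fragment 4: offset=15 len=4
Fragment 5: offset=8 len=3
Fragment 6: offset=11 len=2
Gaps: 13-14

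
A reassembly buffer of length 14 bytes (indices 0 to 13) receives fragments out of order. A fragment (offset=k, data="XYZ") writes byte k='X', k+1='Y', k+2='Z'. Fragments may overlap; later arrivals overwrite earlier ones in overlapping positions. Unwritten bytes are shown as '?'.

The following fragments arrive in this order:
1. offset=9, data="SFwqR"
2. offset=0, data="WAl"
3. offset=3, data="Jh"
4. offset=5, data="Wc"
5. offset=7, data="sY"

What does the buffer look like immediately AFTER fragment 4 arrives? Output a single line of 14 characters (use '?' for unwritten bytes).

Fragment 1: offset=9 data="SFwqR" -> buffer=?????????SFwqR
Fragment 2: offset=0 data="WAl" -> buffer=WAl??????SFwqR
Fragment 3: offset=3 data="Jh" -> buffer=WAlJh????SFwqR
Fragment 4: offset=5 data="Wc" -> buffer=WAlJhWc??SFwqR

Answer: WAlJhWc??SFwqR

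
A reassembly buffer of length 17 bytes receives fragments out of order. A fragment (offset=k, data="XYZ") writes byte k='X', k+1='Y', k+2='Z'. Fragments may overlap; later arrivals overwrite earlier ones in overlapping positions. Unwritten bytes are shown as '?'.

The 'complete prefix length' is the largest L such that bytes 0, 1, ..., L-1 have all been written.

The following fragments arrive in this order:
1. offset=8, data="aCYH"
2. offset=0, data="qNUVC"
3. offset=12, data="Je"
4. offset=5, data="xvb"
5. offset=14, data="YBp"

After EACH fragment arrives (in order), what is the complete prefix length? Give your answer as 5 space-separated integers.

Answer: 0 5 5 14 17

Derivation:
Fragment 1: offset=8 data="aCYH" -> buffer=????????aCYH????? -> prefix_len=0
Fragment 2: offset=0 data="qNUVC" -> buffer=qNUVC???aCYH????? -> prefix_len=5
Fragment 3: offset=12 data="Je" -> buffer=qNUVC???aCYHJe??? -> prefix_len=5
Fragment 4: offset=5 data="xvb" -> buffer=qNUVCxvbaCYHJe??? -> prefix_len=14
Fragment 5: offset=14 data="YBp" -> buffer=qNUVCxvbaCYHJeYBp -> prefix_len=17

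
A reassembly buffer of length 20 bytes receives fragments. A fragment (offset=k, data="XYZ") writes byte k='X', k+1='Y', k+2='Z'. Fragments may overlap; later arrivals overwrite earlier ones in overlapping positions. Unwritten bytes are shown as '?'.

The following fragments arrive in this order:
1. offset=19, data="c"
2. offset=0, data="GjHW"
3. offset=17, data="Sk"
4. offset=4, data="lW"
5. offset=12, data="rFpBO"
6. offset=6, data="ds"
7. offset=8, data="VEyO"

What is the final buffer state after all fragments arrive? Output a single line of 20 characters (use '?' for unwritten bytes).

Answer: GjHWlWdsVEyOrFpBOSkc

Derivation:
Fragment 1: offset=19 data="c" -> buffer=???????????????????c
Fragment 2: offset=0 data="GjHW" -> buffer=GjHW???????????????c
Fragment 3: offset=17 data="Sk" -> buffer=GjHW?????????????Skc
Fragment 4: offset=4 data="lW" -> buffer=GjHWlW???????????Skc
Fragment 5: offset=12 data="rFpBO" -> buffer=GjHWlW??????rFpBOSkc
Fragment 6: offset=6 data="ds" -> buffer=GjHWlWds????rFpBOSkc
Fragment 7: offset=8 data="VEyO" -> buffer=GjHWlWdsVEyOrFpBOSkc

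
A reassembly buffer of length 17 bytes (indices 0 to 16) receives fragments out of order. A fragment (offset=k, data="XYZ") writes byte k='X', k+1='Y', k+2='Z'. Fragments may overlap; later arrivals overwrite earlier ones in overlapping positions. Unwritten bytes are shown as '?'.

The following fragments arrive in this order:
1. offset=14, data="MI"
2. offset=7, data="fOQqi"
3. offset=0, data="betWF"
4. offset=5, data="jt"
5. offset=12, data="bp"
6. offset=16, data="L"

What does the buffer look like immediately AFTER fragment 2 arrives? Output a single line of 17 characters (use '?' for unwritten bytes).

Answer: ???????fOQqi??MI?

Derivation:
Fragment 1: offset=14 data="MI" -> buffer=??????????????MI?
Fragment 2: offset=7 data="fOQqi" -> buffer=???????fOQqi??MI?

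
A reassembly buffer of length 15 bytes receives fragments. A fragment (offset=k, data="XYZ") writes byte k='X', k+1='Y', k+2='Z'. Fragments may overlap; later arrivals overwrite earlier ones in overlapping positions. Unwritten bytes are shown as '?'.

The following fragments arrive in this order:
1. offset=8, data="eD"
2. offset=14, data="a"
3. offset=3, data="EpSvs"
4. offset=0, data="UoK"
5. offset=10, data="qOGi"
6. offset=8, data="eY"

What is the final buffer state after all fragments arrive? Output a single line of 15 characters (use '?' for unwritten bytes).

Answer: UoKEpSvseYqOGia

Derivation:
Fragment 1: offset=8 data="eD" -> buffer=????????eD?????
Fragment 2: offset=14 data="a" -> buffer=????????eD????a
Fragment 3: offset=3 data="EpSvs" -> buffer=???EpSvseD????a
Fragment 4: offset=0 data="UoK" -> buffer=UoKEpSvseD????a
Fragment 5: offset=10 data="qOGi" -> buffer=UoKEpSvseDqOGia
Fragment 6: offset=8 data="eY" -> buffer=UoKEpSvseYqOGia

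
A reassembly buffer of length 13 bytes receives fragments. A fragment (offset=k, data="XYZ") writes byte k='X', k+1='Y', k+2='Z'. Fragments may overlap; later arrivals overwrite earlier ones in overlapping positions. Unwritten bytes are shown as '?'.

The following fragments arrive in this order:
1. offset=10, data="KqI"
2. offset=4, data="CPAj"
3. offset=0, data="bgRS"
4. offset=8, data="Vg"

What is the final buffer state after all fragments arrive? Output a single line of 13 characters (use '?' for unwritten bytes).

Fragment 1: offset=10 data="KqI" -> buffer=??????????KqI
Fragment 2: offset=4 data="CPAj" -> buffer=????CPAj??KqI
Fragment 3: offset=0 data="bgRS" -> buffer=bgRSCPAj??KqI
Fragment 4: offset=8 data="Vg" -> buffer=bgRSCPAjVgKqI

Answer: bgRSCPAjVgKqI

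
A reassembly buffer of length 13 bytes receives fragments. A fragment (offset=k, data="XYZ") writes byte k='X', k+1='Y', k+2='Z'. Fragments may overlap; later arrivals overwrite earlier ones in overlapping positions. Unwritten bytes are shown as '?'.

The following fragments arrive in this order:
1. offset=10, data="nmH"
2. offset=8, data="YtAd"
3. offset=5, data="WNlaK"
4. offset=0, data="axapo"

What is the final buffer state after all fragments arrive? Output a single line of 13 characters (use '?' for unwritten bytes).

Fragment 1: offset=10 data="nmH" -> buffer=??????????nmH
Fragment 2: offset=8 data="YtAd" -> buffer=????????YtAdH
Fragment 3: offset=5 data="WNlaK" -> buffer=?????WNlaKAdH
Fragment 4: offset=0 data="axapo" -> buffer=axapoWNlaKAdH

Answer: axapoWNlaKAdH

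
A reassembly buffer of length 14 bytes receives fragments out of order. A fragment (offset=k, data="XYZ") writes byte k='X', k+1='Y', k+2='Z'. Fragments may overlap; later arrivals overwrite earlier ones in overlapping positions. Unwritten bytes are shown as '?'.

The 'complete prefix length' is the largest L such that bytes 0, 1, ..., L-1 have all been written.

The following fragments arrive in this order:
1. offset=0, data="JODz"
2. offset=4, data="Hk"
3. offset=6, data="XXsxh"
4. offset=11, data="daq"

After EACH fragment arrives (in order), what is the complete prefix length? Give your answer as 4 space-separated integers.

Fragment 1: offset=0 data="JODz" -> buffer=JODz?????????? -> prefix_len=4
Fragment 2: offset=4 data="Hk" -> buffer=JODzHk???????? -> prefix_len=6
Fragment 3: offset=6 data="XXsxh" -> buffer=JODzHkXXsxh??? -> prefix_len=11
Fragment 4: offset=11 data="daq" -> buffer=JODzHkXXsxhdaq -> prefix_len=14

Answer: 4 6 11 14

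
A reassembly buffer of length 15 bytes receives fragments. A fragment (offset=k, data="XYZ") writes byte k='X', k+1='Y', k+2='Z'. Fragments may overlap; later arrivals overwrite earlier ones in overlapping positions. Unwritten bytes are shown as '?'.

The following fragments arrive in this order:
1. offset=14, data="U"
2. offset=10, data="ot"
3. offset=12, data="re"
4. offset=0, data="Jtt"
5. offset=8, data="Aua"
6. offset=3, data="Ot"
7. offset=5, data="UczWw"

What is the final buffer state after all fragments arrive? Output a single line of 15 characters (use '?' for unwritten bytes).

Answer: JttOtUczWwatreU

Derivation:
Fragment 1: offset=14 data="U" -> buffer=??????????????U
Fragment 2: offset=10 data="ot" -> buffer=??????????ot??U
Fragment 3: offset=12 data="re" -> buffer=??????????otreU
Fragment 4: offset=0 data="Jtt" -> buffer=Jtt???????otreU
Fragment 5: offset=8 data="Aua" -> buffer=Jtt?????AuatreU
Fragment 6: offset=3 data="Ot" -> buffer=JttOt???AuatreU
Fragment 7: offset=5 data="UczWw" -> buffer=JttOtUczWwatreU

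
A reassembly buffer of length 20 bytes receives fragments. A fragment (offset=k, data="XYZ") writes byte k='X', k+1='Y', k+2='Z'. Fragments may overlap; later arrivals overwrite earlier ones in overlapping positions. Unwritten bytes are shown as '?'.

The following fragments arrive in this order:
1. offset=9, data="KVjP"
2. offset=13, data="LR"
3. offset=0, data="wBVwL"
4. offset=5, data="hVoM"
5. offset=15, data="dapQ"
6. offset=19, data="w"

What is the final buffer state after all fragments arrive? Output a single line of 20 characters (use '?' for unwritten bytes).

Fragment 1: offset=9 data="KVjP" -> buffer=?????????KVjP???????
Fragment 2: offset=13 data="LR" -> buffer=?????????KVjPLR?????
Fragment 3: offset=0 data="wBVwL" -> buffer=wBVwL????KVjPLR?????
Fragment 4: offset=5 data="hVoM" -> buffer=wBVwLhVoMKVjPLR?????
Fragment 5: offset=15 data="dapQ" -> buffer=wBVwLhVoMKVjPLRdapQ?
Fragment 6: offset=19 data="w" -> buffer=wBVwLhVoMKVjPLRdapQw

Answer: wBVwLhVoMKVjPLRdapQw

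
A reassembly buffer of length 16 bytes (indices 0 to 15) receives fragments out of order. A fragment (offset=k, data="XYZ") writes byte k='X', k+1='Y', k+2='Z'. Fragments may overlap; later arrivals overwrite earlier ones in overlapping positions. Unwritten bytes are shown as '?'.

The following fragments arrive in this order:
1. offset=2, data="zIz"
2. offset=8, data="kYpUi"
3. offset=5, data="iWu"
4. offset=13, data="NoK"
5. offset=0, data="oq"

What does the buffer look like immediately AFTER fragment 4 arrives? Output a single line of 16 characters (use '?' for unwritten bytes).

Answer: ??zIziWukYpUiNoK

Derivation:
Fragment 1: offset=2 data="zIz" -> buffer=??zIz???????????
Fragment 2: offset=8 data="kYpUi" -> buffer=??zIz???kYpUi???
Fragment 3: offset=5 data="iWu" -> buffer=??zIziWukYpUi???
Fragment 4: offset=13 data="NoK" -> buffer=??zIziWukYpUiNoK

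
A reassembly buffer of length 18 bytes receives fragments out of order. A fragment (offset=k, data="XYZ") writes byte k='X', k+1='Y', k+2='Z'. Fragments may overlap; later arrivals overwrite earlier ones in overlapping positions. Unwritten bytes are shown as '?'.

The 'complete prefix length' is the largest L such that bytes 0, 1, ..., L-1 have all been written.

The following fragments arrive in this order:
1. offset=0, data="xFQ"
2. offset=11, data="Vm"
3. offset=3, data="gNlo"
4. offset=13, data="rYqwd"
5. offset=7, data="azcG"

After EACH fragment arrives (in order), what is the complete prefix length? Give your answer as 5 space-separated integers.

Answer: 3 3 7 7 18

Derivation:
Fragment 1: offset=0 data="xFQ" -> buffer=xFQ??????????????? -> prefix_len=3
Fragment 2: offset=11 data="Vm" -> buffer=xFQ????????Vm????? -> prefix_len=3
Fragment 3: offset=3 data="gNlo" -> buffer=xFQgNlo????Vm????? -> prefix_len=7
Fragment 4: offset=13 data="rYqwd" -> buffer=xFQgNlo????VmrYqwd -> prefix_len=7
Fragment 5: offset=7 data="azcG" -> buffer=xFQgNloazcGVmrYqwd -> prefix_len=18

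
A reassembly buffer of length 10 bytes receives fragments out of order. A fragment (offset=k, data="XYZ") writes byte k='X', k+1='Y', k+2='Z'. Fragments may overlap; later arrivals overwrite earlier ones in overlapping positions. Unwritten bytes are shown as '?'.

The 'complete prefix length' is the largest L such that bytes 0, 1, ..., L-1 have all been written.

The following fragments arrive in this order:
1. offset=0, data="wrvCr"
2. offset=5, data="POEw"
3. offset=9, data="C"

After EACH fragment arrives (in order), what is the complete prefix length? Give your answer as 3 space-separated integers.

Answer: 5 9 10

Derivation:
Fragment 1: offset=0 data="wrvCr" -> buffer=wrvCr????? -> prefix_len=5
Fragment 2: offset=5 data="POEw" -> buffer=wrvCrPOEw? -> prefix_len=9
Fragment 3: offset=9 data="C" -> buffer=wrvCrPOEwC -> prefix_len=10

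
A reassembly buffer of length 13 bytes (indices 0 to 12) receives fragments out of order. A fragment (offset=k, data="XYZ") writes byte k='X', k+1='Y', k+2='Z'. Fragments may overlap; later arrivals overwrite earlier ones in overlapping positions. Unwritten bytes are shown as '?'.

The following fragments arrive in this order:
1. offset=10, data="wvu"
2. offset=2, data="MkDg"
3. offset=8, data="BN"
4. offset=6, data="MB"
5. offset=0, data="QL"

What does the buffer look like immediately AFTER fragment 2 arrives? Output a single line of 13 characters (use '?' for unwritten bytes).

Answer: ??MkDg????wvu

Derivation:
Fragment 1: offset=10 data="wvu" -> buffer=??????????wvu
Fragment 2: offset=2 data="MkDg" -> buffer=??MkDg????wvu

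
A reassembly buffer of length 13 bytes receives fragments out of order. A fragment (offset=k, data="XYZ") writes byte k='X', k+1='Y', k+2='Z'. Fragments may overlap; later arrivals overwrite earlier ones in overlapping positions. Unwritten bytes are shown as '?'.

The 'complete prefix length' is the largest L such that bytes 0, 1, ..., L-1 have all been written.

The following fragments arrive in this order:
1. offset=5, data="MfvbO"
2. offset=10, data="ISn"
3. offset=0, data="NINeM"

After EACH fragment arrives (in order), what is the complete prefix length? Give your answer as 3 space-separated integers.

Fragment 1: offset=5 data="MfvbO" -> buffer=?????MfvbO??? -> prefix_len=0
Fragment 2: offset=10 data="ISn" -> buffer=?????MfvbOISn -> prefix_len=0
Fragment 3: offset=0 data="NINeM" -> buffer=NINeMMfvbOISn -> prefix_len=13

Answer: 0 0 13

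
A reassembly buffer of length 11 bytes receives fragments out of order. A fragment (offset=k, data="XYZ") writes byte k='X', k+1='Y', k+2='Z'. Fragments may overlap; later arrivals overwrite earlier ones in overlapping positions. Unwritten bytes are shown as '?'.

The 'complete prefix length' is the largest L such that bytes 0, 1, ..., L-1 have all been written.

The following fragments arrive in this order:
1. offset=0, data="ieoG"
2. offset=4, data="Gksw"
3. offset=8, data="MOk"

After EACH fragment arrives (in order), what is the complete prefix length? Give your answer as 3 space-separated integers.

Fragment 1: offset=0 data="ieoG" -> buffer=ieoG??????? -> prefix_len=4
Fragment 2: offset=4 data="Gksw" -> buffer=ieoGGksw??? -> prefix_len=8
Fragment 3: offset=8 data="MOk" -> buffer=ieoGGkswMOk -> prefix_len=11

Answer: 4 8 11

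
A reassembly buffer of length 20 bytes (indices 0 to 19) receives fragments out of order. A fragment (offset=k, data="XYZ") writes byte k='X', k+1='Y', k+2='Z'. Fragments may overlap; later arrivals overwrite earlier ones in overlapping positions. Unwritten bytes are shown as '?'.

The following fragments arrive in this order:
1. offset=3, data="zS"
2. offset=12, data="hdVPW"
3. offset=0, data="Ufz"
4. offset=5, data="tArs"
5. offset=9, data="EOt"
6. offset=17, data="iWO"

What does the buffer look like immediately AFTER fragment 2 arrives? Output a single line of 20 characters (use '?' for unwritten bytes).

Fragment 1: offset=3 data="zS" -> buffer=???zS???????????????
Fragment 2: offset=12 data="hdVPW" -> buffer=???zS???????hdVPW???

Answer: ???zS???????hdVPW???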